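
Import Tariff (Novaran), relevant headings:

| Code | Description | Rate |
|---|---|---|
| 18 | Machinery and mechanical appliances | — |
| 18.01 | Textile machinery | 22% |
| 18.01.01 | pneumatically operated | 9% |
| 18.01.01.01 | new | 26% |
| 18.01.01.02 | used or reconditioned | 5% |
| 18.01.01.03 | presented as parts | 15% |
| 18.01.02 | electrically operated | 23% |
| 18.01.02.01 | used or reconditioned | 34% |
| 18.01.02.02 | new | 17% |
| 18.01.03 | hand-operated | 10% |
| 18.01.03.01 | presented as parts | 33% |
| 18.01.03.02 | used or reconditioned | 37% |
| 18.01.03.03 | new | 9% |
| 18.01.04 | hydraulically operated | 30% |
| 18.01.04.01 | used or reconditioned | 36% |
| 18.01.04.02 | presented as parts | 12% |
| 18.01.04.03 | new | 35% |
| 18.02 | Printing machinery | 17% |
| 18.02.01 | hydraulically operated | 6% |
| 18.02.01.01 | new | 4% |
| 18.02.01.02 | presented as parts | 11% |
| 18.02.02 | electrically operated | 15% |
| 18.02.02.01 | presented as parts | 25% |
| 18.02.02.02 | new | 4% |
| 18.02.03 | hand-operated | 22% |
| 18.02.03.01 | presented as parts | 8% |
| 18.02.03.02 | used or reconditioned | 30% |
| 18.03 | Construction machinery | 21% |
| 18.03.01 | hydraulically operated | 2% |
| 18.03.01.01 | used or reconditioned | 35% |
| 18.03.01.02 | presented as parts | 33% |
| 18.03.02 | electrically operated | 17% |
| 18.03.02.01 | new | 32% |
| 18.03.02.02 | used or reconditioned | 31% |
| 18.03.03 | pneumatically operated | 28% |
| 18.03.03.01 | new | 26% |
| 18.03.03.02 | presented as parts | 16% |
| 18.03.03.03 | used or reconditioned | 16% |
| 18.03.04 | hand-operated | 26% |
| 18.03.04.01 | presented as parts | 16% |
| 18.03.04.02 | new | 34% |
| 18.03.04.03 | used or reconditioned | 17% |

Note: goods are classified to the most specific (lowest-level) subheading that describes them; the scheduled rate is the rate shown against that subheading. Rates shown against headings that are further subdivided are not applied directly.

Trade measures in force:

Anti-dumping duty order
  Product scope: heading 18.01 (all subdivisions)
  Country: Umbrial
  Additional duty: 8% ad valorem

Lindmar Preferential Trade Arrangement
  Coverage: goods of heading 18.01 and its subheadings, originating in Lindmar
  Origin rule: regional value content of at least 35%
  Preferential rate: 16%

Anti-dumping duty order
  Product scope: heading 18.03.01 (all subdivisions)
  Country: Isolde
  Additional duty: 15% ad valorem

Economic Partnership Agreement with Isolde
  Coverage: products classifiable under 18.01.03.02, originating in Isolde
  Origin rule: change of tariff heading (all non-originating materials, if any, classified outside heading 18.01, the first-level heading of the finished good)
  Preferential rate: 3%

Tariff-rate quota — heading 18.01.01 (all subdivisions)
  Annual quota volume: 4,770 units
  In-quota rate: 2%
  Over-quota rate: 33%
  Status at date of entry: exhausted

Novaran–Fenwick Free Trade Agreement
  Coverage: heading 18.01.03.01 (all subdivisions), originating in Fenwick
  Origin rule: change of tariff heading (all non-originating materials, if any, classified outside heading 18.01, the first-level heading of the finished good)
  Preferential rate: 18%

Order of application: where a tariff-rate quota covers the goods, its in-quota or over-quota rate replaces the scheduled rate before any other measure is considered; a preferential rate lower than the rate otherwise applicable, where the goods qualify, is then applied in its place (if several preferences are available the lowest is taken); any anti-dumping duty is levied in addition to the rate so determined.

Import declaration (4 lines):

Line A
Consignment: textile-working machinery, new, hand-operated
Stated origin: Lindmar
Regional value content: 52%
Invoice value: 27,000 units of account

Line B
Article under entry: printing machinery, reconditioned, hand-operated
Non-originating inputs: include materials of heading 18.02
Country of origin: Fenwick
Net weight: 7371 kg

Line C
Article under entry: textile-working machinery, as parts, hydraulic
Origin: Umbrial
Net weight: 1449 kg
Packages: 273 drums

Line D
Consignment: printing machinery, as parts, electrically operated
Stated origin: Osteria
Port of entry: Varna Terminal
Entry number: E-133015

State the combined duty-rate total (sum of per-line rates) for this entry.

Line A: textile-working → 18.01; hand-operated → 18.01.03; new → 18.01.03.03. Scheduled 9%. Lindmar agreement on 18.01: RVC ≥ 35% → 16% available; preference 16% not lower than 9% → no reduction. → 9%.
Line B: printing → 18.02; hand-operated → 18.02.03; reconditioned → 18.02.03.02. Scheduled 30%. Fenwick agreement on 18.01.03.01: 18.02.03.02 not covered. → 30%.
Line C: textile-working → 18.01; hydraulic → 18.01.04; as parts → 18.01.04.02. Scheduled 12%. anti-dumping (Umbrial, 18.01): +8%; total 12% + 8% = 20%. → 20%.
Line D: printing → 18.02; electrically operated → 18.02.02; as parts → 18.02.02.01. Scheduled 25%. No special measure applies. → 25%.
Sum: 9% + 30% + 20% + 25% = 84%.

84%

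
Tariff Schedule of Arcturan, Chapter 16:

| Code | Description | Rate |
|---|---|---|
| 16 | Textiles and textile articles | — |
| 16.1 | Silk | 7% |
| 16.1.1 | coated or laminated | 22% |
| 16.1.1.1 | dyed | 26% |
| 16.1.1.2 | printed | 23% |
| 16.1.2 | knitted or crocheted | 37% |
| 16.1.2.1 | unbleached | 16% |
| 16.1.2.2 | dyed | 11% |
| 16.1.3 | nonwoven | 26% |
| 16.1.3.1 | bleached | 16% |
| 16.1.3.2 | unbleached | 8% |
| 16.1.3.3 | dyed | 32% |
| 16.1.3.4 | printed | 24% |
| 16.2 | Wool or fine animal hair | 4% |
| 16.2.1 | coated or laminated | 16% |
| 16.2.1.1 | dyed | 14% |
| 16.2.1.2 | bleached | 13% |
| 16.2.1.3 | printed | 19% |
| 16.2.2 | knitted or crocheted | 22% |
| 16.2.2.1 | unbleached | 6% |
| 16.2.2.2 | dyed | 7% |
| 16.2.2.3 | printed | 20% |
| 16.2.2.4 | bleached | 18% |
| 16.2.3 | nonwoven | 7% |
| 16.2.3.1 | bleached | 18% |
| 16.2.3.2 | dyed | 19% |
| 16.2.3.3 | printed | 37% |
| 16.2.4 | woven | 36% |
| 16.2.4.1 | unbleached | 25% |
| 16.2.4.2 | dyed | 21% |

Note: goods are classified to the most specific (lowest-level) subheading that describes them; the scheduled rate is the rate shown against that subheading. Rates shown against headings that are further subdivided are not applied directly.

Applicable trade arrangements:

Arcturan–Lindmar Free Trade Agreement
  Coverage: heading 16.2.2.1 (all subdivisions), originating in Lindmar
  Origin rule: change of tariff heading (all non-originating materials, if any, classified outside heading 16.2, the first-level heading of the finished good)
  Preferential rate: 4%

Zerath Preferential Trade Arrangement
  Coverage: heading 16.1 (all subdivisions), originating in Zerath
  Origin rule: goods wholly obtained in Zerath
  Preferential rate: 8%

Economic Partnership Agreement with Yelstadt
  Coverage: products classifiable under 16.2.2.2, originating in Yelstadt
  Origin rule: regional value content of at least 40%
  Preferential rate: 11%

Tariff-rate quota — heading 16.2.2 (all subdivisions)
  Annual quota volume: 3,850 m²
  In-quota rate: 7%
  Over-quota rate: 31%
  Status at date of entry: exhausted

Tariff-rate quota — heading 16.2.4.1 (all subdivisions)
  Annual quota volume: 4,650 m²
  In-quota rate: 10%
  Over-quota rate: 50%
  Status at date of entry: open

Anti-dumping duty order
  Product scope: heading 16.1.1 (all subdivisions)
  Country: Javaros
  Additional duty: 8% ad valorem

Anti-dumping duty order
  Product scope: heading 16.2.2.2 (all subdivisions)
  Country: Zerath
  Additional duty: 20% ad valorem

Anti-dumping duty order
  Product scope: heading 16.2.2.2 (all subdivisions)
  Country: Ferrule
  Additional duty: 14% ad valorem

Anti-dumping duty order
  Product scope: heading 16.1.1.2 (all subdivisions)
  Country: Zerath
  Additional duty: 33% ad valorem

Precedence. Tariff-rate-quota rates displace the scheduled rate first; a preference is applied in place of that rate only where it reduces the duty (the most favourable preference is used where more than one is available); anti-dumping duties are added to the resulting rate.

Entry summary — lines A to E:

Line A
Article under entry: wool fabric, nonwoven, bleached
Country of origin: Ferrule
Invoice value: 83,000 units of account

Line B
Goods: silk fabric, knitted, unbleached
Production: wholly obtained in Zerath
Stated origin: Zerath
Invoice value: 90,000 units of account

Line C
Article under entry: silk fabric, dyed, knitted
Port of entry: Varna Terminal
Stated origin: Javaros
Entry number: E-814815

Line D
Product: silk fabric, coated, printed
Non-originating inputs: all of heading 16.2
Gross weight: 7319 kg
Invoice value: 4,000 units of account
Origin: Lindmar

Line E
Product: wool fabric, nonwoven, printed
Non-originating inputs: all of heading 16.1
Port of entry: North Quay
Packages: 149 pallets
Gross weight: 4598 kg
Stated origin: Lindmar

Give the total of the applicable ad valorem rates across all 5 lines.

97%

Line A: wool → 16.2; nonwoven → 16.2.3; bleached → 16.2.3.1. Scheduled 18%. No special measure applies. → 18%.
Line B: silk → 16.1; knitted → 16.1.2; unbleached → 16.1.2.1. Scheduled 16%. Zerath agreement on 16.1: wholly obtained → 8% available; preferential 8%. → 8%.
Line C: silk → 16.1; knitted → 16.1.2; dyed → 16.1.2.2. Scheduled 11%. No special measure applies. → 11%.
Line D: silk → 16.1; coated → 16.1.1; printed → 16.1.1.2. Scheduled 23%. Lindmar agreement on 16.2.2.1: 16.1.1.2 not covered. → 23%.
Line E: wool → 16.2; nonwoven → 16.2.3; printed → 16.2.3.3. Scheduled 37%. Lindmar agreement on 16.2.2.1: 16.2.3.3 not covered. → 37%.
Sum: 18% + 8% + 11% + 23% + 37% = 97%.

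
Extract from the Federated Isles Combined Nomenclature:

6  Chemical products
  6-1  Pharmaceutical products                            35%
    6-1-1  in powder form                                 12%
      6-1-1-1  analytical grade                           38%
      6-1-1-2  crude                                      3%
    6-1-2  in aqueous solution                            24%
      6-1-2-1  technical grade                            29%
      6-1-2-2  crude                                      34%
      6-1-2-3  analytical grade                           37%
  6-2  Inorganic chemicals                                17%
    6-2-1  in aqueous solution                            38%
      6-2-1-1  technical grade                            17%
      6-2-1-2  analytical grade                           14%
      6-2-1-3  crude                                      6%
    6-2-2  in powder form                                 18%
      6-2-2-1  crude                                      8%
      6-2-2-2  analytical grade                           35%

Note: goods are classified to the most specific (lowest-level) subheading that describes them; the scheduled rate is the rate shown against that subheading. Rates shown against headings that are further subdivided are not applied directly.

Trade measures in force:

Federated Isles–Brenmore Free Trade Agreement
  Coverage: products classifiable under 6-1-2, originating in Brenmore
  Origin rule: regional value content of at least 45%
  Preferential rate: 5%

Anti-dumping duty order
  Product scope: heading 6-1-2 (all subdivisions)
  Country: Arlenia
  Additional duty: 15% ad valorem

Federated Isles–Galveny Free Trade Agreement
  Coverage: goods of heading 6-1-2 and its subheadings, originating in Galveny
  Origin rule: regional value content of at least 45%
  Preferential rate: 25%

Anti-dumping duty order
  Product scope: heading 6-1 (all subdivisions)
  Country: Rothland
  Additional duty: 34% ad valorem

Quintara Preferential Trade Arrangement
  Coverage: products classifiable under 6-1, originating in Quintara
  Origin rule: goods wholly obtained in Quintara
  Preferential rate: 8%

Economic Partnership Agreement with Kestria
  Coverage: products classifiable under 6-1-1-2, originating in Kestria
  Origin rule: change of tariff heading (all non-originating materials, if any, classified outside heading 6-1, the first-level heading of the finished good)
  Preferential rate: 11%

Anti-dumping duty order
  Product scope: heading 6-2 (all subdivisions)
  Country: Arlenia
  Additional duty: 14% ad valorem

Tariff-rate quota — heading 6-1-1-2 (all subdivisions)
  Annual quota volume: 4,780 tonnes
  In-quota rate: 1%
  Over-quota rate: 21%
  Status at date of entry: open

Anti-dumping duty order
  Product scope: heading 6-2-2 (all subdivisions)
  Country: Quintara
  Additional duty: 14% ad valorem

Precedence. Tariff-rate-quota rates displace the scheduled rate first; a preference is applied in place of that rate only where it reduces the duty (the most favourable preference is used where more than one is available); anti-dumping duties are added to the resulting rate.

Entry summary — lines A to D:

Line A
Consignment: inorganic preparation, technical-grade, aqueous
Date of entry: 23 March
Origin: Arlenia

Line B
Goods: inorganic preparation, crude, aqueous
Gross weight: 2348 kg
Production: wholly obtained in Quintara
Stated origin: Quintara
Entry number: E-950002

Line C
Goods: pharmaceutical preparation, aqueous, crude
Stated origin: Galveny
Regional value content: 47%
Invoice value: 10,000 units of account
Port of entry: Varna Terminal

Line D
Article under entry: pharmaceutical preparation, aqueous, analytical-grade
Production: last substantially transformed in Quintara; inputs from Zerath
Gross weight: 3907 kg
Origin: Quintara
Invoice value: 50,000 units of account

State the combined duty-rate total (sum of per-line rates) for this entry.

99%

Line A: inorganic → 6-2; aqueous → 6-2-1; technical-grade → 6-2-1-1. Scheduled 17%. anti-dumping (Arlenia, 6-2): +14%; total 17% + 14% = 31%. → 31%.
Line B: inorganic → 6-2; aqueous → 6-2-1; crude → 6-2-1-3. Scheduled 6%. Quintara agreement on 6-1: 6-2-1-3 not covered. → 6%.
Line C: pharmaceutical → 6-1; aqueous → 6-1-2; crude → 6-1-2-2. Scheduled 34%. Galveny agreement on 6-1-2: RVC ≥ 45% → 25% available; preferential 25%. → 25%.
Line D: pharmaceutical → 6-1; aqueous → 6-1-2; analytical-grade → 6-1-2-3. Scheduled 37%. Quintara agreement on 6-1: not wholly obtained. → 37%.
Sum: 31% + 6% + 25% + 37% = 99%.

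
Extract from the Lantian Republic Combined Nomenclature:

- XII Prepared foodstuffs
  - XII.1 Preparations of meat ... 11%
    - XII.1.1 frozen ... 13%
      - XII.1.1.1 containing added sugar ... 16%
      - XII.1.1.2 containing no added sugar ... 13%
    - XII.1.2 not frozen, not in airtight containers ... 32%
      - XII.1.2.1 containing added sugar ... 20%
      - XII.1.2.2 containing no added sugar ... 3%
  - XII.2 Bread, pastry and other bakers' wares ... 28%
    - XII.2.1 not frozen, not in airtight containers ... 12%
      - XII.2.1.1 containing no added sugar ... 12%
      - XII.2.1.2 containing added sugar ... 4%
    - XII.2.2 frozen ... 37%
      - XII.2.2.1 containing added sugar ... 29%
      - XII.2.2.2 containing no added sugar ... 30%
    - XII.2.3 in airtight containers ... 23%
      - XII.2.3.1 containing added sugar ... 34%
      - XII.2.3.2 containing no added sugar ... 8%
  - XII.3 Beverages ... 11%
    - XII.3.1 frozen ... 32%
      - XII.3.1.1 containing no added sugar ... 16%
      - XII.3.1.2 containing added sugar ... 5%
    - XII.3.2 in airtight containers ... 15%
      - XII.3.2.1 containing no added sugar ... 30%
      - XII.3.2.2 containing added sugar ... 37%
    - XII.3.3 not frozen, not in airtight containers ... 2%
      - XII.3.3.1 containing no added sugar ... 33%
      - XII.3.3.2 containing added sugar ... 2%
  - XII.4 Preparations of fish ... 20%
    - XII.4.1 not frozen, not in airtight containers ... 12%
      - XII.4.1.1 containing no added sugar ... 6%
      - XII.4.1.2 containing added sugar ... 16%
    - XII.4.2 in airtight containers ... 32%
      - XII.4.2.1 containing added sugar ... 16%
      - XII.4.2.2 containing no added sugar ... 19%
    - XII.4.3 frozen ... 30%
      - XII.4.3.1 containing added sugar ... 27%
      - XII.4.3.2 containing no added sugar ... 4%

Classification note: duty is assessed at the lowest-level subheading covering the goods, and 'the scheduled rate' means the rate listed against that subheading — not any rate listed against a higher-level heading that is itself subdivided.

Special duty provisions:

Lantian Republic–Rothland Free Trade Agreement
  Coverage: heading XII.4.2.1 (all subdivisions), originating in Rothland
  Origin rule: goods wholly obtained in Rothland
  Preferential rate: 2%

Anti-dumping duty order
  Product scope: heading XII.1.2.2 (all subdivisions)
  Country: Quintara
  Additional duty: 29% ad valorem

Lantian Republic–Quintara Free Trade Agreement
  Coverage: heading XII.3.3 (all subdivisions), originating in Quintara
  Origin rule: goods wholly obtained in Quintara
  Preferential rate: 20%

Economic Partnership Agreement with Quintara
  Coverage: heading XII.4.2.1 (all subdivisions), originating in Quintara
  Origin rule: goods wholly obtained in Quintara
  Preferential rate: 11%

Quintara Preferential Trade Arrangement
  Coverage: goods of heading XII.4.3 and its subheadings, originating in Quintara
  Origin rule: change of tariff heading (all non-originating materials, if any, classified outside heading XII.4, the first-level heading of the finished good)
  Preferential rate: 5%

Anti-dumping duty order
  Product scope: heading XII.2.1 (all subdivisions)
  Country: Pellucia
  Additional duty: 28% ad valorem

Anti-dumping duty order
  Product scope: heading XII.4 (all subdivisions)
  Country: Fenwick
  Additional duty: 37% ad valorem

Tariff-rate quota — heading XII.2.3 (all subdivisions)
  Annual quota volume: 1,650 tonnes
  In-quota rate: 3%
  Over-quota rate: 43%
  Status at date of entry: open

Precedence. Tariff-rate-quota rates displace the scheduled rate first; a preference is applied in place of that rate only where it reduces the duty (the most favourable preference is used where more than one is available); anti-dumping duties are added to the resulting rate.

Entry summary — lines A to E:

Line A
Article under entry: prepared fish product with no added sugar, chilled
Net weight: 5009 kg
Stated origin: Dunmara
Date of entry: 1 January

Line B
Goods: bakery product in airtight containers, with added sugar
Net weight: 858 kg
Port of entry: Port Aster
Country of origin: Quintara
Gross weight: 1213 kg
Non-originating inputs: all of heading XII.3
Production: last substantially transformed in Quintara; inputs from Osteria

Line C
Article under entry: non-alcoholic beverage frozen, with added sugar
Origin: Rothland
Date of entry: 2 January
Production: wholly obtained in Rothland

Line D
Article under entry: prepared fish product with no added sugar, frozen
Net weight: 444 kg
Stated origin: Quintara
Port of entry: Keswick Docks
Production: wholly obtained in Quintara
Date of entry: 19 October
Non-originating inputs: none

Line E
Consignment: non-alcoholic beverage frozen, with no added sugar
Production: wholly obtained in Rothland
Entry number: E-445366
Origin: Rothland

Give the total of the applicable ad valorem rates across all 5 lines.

Line A: prepared fish product → XII.4; chilled → XII.4.1; with no added sugar → XII.4.1.1. Scheduled 6%. No special measure applies. → 6%.
Line B: bakery product → XII.2; in airtight containers → XII.2.3; with added sugar → XII.2.3.1. Scheduled 34%. quota on XII.2.3 open → in-quota 3%; Quintara agreement on XII.3.3: XII.2.3.1 not covered; Quintara agreement on XII.4.2.1: XII.2.3.1 not covered; Quintara agreement on XII.4.3: XII.2.3.1 not covered. → 3%.
Line C: non-alcoholic beverage → XII.3; frozen → XII.3.1; with added sugar → XII.3.1.2. Scheduled 5%. Rothland agreement on XII.4.2.1: XII.3.1.2 not covered. → 5%.
Line D: prepared fish product → XII.4; frozen → XII.4.3; with no added sugar → XII.4.3.2. Scheduled 4%. Quintara agreement on XII.3.3: XII.4.3.2 not covered; Quintara agreement on XII.4.2.1: XII.4.3.2 not covered; Quintara agreement on XII.4.3: CTH met → 5% available; preference 5% not lower than 4% → no reduction. → 4%.
Line E: non-alcoholic beverage → XII.3; frozen → XII.3.1; with no added sugar → XII.3.1.1. Scheduled 16%. Rothland agreement on XII.4.2.1: XII.3.1.1 not covered. → 16%.
Sum: 6% + 3% + 5% + 4% + 16% = 34%.

34%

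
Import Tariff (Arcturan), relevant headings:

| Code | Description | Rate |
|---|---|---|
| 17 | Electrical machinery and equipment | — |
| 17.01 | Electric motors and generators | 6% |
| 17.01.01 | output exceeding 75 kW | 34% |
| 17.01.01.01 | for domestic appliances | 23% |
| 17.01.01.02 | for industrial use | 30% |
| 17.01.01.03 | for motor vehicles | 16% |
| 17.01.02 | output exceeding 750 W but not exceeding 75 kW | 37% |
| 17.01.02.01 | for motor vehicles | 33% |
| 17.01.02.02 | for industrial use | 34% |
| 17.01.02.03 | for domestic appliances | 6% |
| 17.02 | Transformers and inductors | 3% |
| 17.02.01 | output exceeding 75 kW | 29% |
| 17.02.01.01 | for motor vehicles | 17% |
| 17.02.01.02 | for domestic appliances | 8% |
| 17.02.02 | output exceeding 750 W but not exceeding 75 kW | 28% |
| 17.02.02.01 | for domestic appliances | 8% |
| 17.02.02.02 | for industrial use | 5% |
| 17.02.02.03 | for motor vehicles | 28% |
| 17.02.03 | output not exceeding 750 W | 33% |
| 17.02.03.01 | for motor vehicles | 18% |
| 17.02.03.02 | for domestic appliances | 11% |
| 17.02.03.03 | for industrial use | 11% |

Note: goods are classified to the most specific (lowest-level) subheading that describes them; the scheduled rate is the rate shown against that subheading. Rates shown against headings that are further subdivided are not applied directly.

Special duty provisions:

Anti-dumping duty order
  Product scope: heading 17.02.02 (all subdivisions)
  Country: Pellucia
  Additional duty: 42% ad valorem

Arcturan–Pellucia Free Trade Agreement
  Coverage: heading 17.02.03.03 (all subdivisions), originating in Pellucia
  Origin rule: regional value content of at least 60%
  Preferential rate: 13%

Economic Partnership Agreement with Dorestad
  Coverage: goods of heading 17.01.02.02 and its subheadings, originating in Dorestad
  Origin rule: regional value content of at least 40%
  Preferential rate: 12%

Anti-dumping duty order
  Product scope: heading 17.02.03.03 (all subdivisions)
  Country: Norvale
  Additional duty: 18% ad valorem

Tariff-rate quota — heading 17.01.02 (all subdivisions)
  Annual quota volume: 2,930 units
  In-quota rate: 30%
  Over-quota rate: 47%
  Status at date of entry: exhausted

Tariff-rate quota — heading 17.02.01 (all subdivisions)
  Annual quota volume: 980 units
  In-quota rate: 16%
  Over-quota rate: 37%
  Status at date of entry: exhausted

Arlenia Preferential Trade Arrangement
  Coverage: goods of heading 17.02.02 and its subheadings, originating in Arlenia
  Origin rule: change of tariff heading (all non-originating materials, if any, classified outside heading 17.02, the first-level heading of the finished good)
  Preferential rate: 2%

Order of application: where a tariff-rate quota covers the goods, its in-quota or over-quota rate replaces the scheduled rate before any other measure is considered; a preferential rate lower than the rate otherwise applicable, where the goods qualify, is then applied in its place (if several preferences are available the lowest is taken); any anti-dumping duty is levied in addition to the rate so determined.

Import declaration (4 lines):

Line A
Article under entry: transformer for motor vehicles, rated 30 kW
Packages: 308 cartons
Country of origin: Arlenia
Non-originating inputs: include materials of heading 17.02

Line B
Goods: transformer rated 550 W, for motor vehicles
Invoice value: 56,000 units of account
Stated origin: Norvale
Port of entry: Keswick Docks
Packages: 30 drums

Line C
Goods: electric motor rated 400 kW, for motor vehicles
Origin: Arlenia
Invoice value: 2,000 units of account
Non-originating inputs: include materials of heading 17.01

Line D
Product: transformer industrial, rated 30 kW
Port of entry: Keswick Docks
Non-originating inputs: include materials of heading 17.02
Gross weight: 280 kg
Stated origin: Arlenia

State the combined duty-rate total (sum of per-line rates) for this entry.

67%

Line A: transformer → 17.02; rated 30 kW → 17.02.02; for motor vehicles → 17.02.02.03. Scheduled 28%. Arlenia agreement on 17.02.02: CTH not met. → 28%.
Line B: transformer → 17.02; rated 550 W → 17.02.03; for motor vehicles → 17.02.03.01. Scheduled 18%. No special measure applies. → 18%.
Line C: electric motor → 17.01; rated 400 kW → 17.01.01; for motor vehicles → 17.01.01.03. Scheduled 16%. Arlenia agreement on 17.02.02: 17.01.01.03 not covered. → 16%.
Line D: transformer → 17.02; rated 30 kW → 17.02.02; industrial → 17.02.02.02. Scheduled 5%. Arlenia agreement on 17.02.02: CTH not met. → 5%.
Sum: 28% + 18% + 16% + 5% = 67%.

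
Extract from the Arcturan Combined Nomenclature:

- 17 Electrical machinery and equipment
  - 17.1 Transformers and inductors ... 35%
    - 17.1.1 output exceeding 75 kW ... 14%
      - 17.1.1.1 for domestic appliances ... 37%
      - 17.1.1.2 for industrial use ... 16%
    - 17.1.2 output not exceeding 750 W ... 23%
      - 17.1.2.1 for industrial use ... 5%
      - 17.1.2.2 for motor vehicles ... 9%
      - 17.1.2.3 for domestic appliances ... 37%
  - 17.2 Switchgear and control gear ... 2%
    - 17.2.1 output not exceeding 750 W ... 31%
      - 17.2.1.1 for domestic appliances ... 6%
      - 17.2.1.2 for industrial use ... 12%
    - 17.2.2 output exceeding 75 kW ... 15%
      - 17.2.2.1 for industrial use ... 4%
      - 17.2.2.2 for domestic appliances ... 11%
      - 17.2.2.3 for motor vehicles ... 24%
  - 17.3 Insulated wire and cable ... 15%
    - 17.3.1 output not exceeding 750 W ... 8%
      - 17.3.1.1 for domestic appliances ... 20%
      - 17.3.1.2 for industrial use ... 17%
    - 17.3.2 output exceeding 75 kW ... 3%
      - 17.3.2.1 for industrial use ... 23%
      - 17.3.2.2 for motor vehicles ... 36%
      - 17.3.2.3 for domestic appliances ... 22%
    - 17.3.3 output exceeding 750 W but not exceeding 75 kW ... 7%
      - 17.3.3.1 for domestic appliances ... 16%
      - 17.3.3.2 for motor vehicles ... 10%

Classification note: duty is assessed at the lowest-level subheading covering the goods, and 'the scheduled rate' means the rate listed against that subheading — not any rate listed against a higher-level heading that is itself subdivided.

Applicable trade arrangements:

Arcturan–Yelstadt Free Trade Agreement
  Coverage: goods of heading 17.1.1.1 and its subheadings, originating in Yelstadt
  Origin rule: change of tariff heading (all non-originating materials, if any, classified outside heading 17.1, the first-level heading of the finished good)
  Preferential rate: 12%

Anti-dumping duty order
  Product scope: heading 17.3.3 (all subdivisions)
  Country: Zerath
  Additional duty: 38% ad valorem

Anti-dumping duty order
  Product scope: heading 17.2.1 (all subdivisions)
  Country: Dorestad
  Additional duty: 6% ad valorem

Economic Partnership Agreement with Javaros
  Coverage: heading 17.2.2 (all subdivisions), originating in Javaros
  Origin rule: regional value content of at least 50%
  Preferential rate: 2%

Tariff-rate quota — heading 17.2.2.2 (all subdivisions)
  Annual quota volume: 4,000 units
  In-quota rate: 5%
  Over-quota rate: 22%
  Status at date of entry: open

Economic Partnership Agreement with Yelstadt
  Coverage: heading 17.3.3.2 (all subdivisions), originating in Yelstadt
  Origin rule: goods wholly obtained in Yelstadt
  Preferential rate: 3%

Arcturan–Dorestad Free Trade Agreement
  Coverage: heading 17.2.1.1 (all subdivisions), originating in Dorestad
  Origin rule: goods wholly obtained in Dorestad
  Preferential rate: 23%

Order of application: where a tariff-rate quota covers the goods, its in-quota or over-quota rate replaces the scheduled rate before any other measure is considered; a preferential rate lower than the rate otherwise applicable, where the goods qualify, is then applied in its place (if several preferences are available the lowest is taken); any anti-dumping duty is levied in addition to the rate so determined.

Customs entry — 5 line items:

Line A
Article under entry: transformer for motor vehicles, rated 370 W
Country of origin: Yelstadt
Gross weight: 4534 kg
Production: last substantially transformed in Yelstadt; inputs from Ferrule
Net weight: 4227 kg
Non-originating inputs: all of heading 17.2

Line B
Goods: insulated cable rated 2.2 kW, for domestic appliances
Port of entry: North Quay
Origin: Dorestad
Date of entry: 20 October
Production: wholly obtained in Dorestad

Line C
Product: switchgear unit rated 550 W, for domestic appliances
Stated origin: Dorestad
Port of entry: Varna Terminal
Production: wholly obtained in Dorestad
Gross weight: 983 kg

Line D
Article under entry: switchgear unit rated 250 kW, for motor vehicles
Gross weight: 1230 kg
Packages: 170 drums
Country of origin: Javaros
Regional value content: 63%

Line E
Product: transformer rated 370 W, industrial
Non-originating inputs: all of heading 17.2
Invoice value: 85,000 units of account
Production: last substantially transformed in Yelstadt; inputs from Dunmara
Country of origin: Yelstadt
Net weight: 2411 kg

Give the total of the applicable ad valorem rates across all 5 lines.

Line A: transformer → 17.1; rated 370 W → 17.1.2; for motor vehicles → 17.1.2.2. Scheduled 9%. Yelstadt agreement on 17.1.1.1: 17.1.2.2 not covered; Yelstadt agreement on 17.3.3.2: 17.1.2.2 not covered. → 9%.
Line B: insulated cable → 17.3; rated 2.2 kW → 17.3.3; for domestic appliances → 17.3.3.1. Scheduled 16%. Dorestad agreement on 17.2.1.1: 17.3.3.1 not covered. → 16%.
Line C: switchgear unit → 17.2; rated 550 W → 17.2.1; for domestic appliances → 17.2.1.1. Scheduled 6%. Dorestad agreement on 17.2.1.1: wholly obtained → 23% available; preference 23% not lower than 6% → no reduction; anti-dumping (Dorestad, 17.2.1): +6%; total 6% + 6% = 12%. → 12%.
Line D: switchgear unit → 17.2; rated 250 kW → 17.2.2; for motor vehicles → 17.2.2.3. Scheduled 24%. Javaros agreement on 17.2.2: RVC ≥ 50% → 2% available; preferential 2%. → 2%.
Line E: transformer → 17.1; rated 370 W → 17.1.2; industrial → 17.1.2.1. Scheduled 5%. Yelstadt agreement on 17.1.1.1: 17.1.2.1 not covered; Yelstadt agreement on 17.3.3.2: 17.1.2.1 not covered. → 5%.
Sum: 9% + 16% + 12% + 2% + 5% = 44%.

44%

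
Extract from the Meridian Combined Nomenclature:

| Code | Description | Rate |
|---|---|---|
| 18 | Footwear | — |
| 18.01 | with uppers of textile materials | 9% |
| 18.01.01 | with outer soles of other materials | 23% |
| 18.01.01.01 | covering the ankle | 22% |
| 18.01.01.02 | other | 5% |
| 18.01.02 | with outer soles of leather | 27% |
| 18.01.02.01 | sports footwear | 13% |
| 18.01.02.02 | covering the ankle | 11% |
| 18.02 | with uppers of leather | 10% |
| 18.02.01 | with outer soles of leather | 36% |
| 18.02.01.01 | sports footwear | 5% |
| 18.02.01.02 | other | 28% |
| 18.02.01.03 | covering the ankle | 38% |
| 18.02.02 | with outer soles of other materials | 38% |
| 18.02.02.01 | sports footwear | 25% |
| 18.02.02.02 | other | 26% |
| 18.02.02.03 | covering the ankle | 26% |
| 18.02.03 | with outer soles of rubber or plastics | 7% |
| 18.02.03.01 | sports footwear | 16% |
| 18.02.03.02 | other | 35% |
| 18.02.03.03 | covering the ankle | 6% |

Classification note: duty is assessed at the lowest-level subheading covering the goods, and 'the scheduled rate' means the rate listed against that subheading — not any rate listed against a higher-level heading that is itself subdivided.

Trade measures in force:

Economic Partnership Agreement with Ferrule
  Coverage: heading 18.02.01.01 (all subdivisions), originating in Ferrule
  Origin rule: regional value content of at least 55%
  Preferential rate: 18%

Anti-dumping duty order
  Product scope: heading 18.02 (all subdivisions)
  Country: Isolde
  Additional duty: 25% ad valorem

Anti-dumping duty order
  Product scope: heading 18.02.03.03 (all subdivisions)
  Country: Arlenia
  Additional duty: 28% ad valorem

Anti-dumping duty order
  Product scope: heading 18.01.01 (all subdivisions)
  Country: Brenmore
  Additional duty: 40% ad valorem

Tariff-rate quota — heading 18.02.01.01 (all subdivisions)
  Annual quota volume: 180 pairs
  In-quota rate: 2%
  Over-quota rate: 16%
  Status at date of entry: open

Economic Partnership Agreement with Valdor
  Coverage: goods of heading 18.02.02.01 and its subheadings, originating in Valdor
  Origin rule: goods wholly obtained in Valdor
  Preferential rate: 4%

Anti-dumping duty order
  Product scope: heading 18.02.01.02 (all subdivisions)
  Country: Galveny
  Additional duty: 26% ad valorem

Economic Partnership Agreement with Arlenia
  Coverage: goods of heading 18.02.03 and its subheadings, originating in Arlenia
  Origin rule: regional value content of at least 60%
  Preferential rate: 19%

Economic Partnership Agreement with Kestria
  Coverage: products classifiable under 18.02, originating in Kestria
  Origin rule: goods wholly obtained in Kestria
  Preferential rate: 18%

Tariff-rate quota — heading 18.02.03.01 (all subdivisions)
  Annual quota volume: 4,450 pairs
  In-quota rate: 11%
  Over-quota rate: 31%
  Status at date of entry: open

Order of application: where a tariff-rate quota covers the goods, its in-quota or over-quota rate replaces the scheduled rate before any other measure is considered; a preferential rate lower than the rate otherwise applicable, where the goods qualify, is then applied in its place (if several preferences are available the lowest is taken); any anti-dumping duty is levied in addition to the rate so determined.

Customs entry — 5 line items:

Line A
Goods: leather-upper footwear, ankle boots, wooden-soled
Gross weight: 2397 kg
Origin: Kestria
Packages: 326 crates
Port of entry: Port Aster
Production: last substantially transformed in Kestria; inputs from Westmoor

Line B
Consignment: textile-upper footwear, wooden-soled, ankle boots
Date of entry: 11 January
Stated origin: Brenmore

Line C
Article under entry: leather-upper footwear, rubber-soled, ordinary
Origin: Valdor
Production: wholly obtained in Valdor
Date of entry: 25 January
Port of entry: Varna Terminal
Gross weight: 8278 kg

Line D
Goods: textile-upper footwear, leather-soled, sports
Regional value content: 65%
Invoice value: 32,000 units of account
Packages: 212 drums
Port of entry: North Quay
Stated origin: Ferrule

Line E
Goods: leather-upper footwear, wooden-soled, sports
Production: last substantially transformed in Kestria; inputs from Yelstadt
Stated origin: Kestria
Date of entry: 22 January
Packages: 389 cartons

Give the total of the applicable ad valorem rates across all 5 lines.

Line A: leather-upper → 18.02; wooden-soled → 18.02.02; ankle boots → 18.02.02.03. Scheduled 26%. Kestria agreement on 18.02: not wholly obtained. → 26%.
Line B: textile-upper → 18.01; wooden-soled → 18.01.01; ankle boots → 18.01.01.01. Scheduled 22%. anti-dumping (Brenmore, 18.01.01): +40%; total 22% + 40% = 62%. → 62%.
Line C: leather-upper → 18.02; rubber-soled → 18.02.03; ordinary → 18.02.03.02. Scheduled 35%. Valdor agreement on 18.02.02.01: 18.02.03.02 not covered. → 35%.
Line D: textile-upper → 18.01; leather-soled → 18.01.02; sports → 18.01.02.01. Scheduled 13%. Ferrule agreement on 18.02.01.01: 18.01.02.01 not covered. → 13%.
Line E: leather-upper → 18.02; wooden-soled → 18.02.02; sports → 18.02.02.01. Scheduled 25%. Kestria agreement on 18.02: not wholly obtained. → 25%.
Sum: 26% + 62% + 35% + 13% + 25% = 161%.

161%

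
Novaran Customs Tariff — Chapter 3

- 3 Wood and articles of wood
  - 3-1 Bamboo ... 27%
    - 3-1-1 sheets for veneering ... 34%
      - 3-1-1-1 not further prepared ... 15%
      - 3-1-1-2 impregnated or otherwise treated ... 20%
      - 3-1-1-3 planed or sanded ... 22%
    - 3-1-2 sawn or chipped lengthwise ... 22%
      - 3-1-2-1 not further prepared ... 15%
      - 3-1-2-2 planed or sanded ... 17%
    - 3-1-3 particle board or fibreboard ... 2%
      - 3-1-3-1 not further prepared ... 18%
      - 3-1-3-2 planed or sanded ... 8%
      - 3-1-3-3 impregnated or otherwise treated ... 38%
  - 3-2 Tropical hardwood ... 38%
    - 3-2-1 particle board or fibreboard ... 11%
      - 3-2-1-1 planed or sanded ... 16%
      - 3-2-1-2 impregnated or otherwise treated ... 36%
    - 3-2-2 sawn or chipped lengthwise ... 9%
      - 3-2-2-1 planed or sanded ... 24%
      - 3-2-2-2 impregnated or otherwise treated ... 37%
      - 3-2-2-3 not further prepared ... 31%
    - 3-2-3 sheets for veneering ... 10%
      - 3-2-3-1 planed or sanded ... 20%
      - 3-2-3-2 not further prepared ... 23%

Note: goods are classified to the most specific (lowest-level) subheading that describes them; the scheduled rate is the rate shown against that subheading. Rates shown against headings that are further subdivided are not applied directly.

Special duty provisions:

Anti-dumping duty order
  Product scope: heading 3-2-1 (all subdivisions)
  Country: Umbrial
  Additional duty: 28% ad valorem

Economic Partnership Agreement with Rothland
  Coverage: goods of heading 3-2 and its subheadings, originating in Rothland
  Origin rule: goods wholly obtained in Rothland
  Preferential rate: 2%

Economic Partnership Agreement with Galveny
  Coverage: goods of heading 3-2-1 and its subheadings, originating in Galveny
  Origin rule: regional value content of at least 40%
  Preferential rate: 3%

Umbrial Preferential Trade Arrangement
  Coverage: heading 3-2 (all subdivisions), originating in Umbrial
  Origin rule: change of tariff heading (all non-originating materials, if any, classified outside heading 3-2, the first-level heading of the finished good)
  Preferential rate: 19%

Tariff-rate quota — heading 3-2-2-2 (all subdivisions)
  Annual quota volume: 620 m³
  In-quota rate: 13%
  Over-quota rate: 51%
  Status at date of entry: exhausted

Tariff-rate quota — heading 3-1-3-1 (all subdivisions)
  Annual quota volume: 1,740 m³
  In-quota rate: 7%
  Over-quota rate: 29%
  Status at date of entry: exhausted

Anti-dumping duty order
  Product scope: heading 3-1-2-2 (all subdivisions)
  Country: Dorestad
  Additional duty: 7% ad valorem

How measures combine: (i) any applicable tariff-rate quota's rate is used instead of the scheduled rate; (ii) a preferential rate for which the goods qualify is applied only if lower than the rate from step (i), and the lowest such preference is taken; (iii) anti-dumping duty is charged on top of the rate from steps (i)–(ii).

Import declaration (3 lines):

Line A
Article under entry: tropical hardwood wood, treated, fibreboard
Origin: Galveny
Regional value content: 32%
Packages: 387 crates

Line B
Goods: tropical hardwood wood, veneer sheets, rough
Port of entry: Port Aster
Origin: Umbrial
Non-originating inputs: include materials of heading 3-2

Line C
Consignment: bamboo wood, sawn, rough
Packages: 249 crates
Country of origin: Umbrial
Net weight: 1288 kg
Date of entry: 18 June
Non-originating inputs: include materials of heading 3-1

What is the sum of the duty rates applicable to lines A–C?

74%

Line A: tropical hardwood → 3-2; fibreboard → 3-2-1; treated → 3-2-1-2. Scheduled 36%. Galveny agreement on 3-2-1: RVC < 40%. → 36%.
Line B: tropical hardwood → 3-2; veneer sheets → 3-2-3; rough → 3-2-3-2. Scheduled 23%. Umbrial agreement on 3-2: CTH not met. → 23%.
Line C: bamboo → 3-1; sawn → 3-1-2; rough → 3-1-2-1. Scheduled 15%. Umbrial agreement on 3-2: 3-1-2-1 not covered. → 15%.
Sum: 36% + 23% + 15% = 74%.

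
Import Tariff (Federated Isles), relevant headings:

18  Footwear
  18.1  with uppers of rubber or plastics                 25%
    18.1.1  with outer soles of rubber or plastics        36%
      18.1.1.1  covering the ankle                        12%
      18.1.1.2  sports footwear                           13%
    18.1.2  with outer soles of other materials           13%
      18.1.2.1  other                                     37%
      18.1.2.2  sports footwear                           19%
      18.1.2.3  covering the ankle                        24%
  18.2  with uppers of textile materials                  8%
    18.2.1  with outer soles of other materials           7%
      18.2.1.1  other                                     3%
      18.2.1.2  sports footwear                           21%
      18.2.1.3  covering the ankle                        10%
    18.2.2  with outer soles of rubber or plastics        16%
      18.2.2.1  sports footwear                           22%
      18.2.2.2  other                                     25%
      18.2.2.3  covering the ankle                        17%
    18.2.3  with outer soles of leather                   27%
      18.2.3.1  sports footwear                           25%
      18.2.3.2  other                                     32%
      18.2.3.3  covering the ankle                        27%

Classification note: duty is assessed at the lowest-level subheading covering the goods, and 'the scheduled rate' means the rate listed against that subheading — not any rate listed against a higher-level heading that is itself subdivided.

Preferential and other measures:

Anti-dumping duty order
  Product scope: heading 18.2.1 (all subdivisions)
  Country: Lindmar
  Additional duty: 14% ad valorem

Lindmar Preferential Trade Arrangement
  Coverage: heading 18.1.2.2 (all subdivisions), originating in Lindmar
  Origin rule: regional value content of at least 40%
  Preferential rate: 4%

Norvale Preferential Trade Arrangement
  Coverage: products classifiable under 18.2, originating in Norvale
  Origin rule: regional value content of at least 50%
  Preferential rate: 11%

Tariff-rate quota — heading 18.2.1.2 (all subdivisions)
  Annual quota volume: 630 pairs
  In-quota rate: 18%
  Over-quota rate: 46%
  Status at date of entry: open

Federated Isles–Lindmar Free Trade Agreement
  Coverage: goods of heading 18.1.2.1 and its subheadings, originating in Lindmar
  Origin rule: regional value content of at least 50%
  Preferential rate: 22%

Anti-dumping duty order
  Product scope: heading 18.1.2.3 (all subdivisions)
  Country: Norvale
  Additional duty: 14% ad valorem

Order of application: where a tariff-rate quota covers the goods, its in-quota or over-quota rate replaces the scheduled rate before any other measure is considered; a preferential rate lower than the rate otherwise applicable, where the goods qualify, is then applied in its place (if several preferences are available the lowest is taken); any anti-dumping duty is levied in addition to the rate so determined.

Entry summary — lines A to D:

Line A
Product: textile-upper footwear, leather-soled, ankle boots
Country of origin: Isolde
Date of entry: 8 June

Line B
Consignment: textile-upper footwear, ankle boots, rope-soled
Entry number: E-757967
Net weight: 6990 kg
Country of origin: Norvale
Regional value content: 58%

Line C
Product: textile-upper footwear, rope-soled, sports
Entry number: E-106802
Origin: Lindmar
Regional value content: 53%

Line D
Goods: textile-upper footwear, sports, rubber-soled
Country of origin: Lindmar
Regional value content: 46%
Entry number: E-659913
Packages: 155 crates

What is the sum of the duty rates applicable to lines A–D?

Line A: textile-upper → 18.2; leather-soled → 18.2.3; ankle boots → 18.2.3.3. Scheduled 27%. No special measure applies. → 27%.
Line B: textile-upper → 18.2; rope-soled → 18.2.1; ankle boots → 18.2.1.3. Scheduled 10%. Norvale agreement on 18.2: RVC ≥ 50% → 11% available; preference 11% not lower than 10% → no reduction. → 10%.
Line C: textile-upper → 18.2; rope-soled → 18.2.1; sports → 18.2.1.2. Scheduled 21%. quota on 18.2.1.2 open → in-quota 18%; Lindmar agreement on 18.1.2.2: 18.2.1.2 not covered; Lindmar agreement on 18.1.2.1: 18.2.1.2 not covered; anti-dumping (Lindmar, 18.2.1): +14%; total 18% + 14% = 32%. → 32%.
Line D: textile-upper → 18.2; rubber-soled → 18.2.2; sports → 18.2.2.1. Scheduled 22%. Lindmar agreement on 18.1.2.2: 18.2.2.1 not covered; Lindmar agreement on 18.1.2.1: 18.2.2.1 not covered. → 22%.
Sum: 27% + 10% + 32% + 22% = 91%.

91%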